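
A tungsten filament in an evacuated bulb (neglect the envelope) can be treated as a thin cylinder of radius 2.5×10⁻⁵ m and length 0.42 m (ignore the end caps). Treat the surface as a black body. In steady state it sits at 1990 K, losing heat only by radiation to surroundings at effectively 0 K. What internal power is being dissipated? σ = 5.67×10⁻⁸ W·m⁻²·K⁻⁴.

P ≈ 58.7 W

Steady state: P = εσA T⁴.
A = 2πrL = 6.597×10⁻⁵ m²; T⁴ = (1990)⁴ = 1.568×10¹³ K⁴.
P = 1.0 × 5.67×10⁻⁸ × 6.597×10⁻⁵ × 1.568×10¹³.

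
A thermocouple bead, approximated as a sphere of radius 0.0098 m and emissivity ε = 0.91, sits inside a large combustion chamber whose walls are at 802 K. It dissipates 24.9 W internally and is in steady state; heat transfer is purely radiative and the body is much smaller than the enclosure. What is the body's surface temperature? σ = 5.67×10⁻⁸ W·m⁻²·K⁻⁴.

For a small grey body in a large enclosure, net radiated power = εσA(T⁴ − T_w⁴).
Steady state: P = εσA(T⁴ − T_w⁴) with A = 4πr² = 0.001207 m².
T⁴ = P/(εσA) + T_w⁴ = 24.9/(0.91·5.67×10⁻⁸·0.001207) + (802)⁴
    = 3.999×10¹¹ + 4.137×10¹¹ = 8.136×10¹¹ K⁴.

T ≈ 950 K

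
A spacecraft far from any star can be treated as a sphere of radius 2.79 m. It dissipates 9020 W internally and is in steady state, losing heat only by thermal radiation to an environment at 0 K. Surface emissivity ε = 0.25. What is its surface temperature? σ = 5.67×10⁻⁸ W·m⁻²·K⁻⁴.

Steady state: internal power = radiated power, P = εσA T⁴.
Radiating area A = 4πr² = 97.82 m².
T⁴ = P/(εσA) = 9020/(0.25·5.67×10⁻⁸·97.82) = 6.505×10⁹ K⁴.
T = (6.505×10⁹)^(1/4).

T ≈ 284 K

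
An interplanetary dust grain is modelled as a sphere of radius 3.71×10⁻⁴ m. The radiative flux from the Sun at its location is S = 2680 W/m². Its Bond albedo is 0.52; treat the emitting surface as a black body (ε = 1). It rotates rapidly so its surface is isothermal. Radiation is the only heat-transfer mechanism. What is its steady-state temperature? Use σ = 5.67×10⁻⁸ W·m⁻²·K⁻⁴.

At equilibrium, absorbed power = emitted power.
Absorbing cross-section = πr² = 4.324×10⁻⁷ m²; emitting surface = 4πr² = 1.730×10⁻⁶ m² (ratio 4).
(1−a)S·A_cross = εσ·A_surf·T⁴  ⇒  T⁴ = (1−a)S/(4σ).
T⁴ = 0.480·2680/(4·5.67×10⁻⁸) = 5.672×10⁹ K⁴.
T = (5.672×10⁹)^(1/4).

T ≈ 274 K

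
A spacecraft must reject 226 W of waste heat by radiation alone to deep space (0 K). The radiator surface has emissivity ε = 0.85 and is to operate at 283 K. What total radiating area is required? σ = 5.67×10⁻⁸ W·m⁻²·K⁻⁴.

P = εσA T⁴ ⇒ A = P/(εσT⁴).
T⁴ = 6.414×10⁹ K⁴.
A = 226/(0.85 × 5.67×10⁻⁸ × 6.414×10⁹).

A ≈ 0.731 m²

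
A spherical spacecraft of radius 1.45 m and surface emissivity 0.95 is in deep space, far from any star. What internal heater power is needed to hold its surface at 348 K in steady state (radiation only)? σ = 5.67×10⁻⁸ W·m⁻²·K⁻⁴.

P ≈ 20900 W

P = εσ·4πr²·T⁴.
4πr² = 26.42 m²; T⁴ = 1.467×10¹⁰ K⁴.
P = 0.95·5.67×10⁻⁸·26.42·1.467×10¹⁰.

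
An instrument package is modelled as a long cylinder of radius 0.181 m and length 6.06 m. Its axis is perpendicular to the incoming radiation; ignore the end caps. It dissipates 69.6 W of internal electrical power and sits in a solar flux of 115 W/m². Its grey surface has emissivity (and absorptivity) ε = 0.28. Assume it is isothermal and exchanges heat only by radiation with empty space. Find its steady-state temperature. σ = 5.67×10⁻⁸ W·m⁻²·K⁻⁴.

T ≈ 189 K

At steady state, absorbed solar power + internal power = radiated power.
Absorbed: α·S·A_cross = 0.28·115·2.194 = 70.64 W (cross-section 2rL).
Total input = 70.64 + 69.6 = 140.2 W.
Radiated: εσ·A_surf·T⁴ with A_surf = 2πrL = 6.892 m².
T⁴ = 140.2/(0.28·5.67×10⁻⁸·6.892) = 1.282×10⁹ K⁴.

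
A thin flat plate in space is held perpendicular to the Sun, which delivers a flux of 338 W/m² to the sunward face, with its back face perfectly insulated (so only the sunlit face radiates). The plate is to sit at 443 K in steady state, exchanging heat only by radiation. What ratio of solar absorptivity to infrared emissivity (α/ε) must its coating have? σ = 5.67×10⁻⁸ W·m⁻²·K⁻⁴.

Balance: αS·A = εσ·1A·T⁴ ⇒ α/ε = σT⁴/S.
α/ε = 5.67×10⁻⁸·(443)⁴/338 = 5.67×10⁻⁸·3.851×10¹⁰/338.

α/ε ≈ 6.46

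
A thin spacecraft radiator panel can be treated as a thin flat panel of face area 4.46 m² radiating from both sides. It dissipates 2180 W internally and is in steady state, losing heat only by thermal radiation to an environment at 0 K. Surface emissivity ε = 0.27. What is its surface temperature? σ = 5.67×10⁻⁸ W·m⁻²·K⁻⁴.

Steady state: internal power = radiated power, P = εσA T⁴.
Radiating area A = 2·4.46 = 8.920 m².
T⁴ = P/(εσA) = 2180/(0.27·5.67×10⁻⁸·8.920) = 1.596×10¹⁰ K⁴.
T = (1.596×10¹⁰)^(1/4).

T ≈ 355 K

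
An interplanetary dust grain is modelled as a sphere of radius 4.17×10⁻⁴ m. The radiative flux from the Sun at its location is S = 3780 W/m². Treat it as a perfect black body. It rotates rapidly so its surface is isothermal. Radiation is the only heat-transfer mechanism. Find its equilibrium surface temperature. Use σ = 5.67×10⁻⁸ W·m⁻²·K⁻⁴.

At equilibrium, absorbed power = emitted power.
Absorbing cross-section = πr² = 5.463×10⁻⁷ m²; emitting surface = 4πr² = 2.185×10⁻⁶ m² (ratio 4).
S·A_cross = εσ·A_surf·T⁴  ⇒  T⁴ = S/(4σ).
T⁴ = 1.00·3780/(4·5.67×10⁻⁸) = 1.667×10¹⁰ K⁴.
T = (1.667×10¹⁰)^(1/4).

T ≈ 359 K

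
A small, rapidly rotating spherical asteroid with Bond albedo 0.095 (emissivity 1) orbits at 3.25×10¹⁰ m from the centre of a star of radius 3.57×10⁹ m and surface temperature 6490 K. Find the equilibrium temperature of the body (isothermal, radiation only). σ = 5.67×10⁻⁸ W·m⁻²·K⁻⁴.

T ≈ 1480 K

The star's surface emits σT_*⁴; at distance d the flux is S = σT_*⁴(R_*/d)².
S = 5.67×10⁻⁸·(6490)⁴·(3.57×10⁹/3.25×10¹⁰)² = 1.214×10⁶ W/m².
For an isothermal sphere T⁴ = (1−a)S/(4σ) = 4.843×10¹² K⁴.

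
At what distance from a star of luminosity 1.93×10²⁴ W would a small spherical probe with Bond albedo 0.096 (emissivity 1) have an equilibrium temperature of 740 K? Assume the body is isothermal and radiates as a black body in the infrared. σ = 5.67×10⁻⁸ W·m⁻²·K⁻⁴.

d ≈ 1.43×10⁹ m

For an isothermal black-emitting sphere, (1−a)S·πr² = σ·4πr²·T⁴ ⇒ S = 4σT⁴/(1−a).
S = 4·5.67×10⁻⁸·(740)⁴/0.904 = 75230 W/m².
Flux falls as S = L/(4πd²), so d = √(L/(4πS)) = √(1.93×10²⁴/(4π·75230)).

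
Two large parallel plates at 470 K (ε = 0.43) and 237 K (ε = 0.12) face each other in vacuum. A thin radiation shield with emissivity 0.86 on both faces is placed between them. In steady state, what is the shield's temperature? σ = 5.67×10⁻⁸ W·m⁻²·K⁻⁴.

In steady state the net flux on the hot side equals that on the cold side.
σ(T₁⁴−T_s⁴)/D₁ = σ(T_s⁴−T₂⁴)/D₂, with D₁ = 1/ε₁+1/ε_s−1 = 2.488, D₂ = 1/ε_s+1/ε₂−1 = 8.496.
Solve for T_s⁴: T_s⁴ = (D₂·T₁⁴ + D₁·T₂⁴)/(D₁+D₂) = 3.846×10¹⁰ K⁴.

T_s ≈ 443 K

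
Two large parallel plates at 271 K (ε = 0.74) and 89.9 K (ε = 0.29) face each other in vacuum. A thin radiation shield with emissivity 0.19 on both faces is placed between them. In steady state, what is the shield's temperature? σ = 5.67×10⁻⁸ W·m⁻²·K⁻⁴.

In steady state the net flux on the hot side equals that on the cold side.
σ(T₁⁴−T_s⁴)/D₁ = σ(T_s⁴−T₂⁴)/D₂, with D₁ = 1/ε₁+1/ε_s−1 = 5.615, D₂ = 1/ε_s+1/ε₂−1 = 7.711.
Solve for T_s⁴: T_s⁴ = (D₂·T₁⁴ + D₁·T₂⁴)/(D₁+D₂) = 3.149×10⁹ K⁴.

T_s ≈ 237 K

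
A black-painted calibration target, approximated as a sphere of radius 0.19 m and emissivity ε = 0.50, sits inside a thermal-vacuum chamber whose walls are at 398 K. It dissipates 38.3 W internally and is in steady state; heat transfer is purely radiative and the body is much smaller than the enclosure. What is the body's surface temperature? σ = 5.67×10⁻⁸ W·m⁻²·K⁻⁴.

For a small grey body in a large enclosure, net radiated power = εσA(T⁴ − T_w⁴).
Steady state: P = εσA(T⁴ − T_w⁴) with A = 4πr² = 0.4536 m².
T⁴ = P/(εσA) + T_w⁴ = 38.3/(0.50·5.67×10⁻⁸·0.4536) + (398)⁴
    = 2.978×10⁹ + 2.509×10¹⁰ = 2.807×10¹⁰ K⁴.

T ≈ 409 K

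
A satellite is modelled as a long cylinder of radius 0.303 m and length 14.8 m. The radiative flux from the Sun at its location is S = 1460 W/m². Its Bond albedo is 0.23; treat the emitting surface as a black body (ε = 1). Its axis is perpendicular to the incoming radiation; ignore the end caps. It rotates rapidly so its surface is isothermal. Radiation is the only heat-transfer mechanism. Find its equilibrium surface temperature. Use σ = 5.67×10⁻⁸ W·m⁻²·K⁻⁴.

T ≈ 282 K

At equilibrium, absorbed power = emitted power.
Absorbing cross-section = 2rL = 8.969 m²; emitting surface = 2πrL = 28.18 m² (ratio π).
(1−a)S·A_cross = εσ·A_surf·T⁴  ⇒  T⁴ = (1−a)S/(πσ).
T⁴ = 0.770·1460/(π·5.67×10⁻⁸) = 6.311×10⁹ K⁴.
T = (6.311×10⁹)^(1/4).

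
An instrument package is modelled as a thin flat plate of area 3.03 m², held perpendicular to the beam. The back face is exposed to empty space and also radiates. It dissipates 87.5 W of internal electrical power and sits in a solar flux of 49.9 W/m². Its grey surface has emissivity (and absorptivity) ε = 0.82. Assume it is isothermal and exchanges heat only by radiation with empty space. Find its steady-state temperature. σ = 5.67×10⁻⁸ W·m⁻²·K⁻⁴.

At steady state, absorbed solar power + internal power = radiated power.
Absorbed: α·S·A_cross = 0.82·49.9·3.030 = 124.0 W (cross-section A).
Total input = 124.0 + 87.5 = 211.5 W.
Radiated: εσ·A_surf·T⁴ with A_surf = 2A = 6.060 m².
T⁴ = 211.5/(0.82·5.67×10⁻⁸·6.060) = 7.506×10⁸ K⁴.

T ≈ 166 K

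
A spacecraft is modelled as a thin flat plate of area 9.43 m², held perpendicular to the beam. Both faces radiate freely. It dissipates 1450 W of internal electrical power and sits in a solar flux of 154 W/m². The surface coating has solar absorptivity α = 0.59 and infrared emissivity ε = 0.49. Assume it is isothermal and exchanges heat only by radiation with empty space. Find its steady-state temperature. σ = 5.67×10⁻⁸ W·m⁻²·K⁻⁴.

At steady state, absorbed solar power + internal power = radiated power.
Absorbed: α·S·A_cross = 0.59·154·9.430 = 856.8 W (cross-section A).
Total input = 856.8 + 1450 = 2307 W.
Radiated: εσ·A_surf·T⁴ with A_surf = 2A = 18.86 m².
T⁴ = 2307/(0.49·5.67×10⁻⁸·18.86) = 4.402×10⁹ K⁴.

T ≈ 258 K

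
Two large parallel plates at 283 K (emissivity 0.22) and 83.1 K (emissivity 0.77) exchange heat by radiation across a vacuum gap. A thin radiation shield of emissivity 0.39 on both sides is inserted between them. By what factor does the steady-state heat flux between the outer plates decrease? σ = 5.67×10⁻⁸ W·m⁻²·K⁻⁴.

Without shield: q₀ = σΔ(T⁴)/(1/ε₁+1/ε₂−1) with denominator 4.844.
With shield the two gaps are in series; the resistances add: (1/ε₁+1/ε_s−1)+(1/ε_s+1/ε₂−1) = 6.110+2.863 = 8.972.
Heat-flux ratio q₀/q = 8.972/4.844.

factor ≈ 1.85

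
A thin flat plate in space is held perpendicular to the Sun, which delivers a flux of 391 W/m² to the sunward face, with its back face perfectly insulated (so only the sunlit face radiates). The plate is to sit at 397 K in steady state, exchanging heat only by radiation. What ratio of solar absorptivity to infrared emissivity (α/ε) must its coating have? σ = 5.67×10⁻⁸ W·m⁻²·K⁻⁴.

α/ε ≈ 3.60

Balance: αS·A = εσ·1A·T⁴ ⇒ α/ε = σT⁴/S.
α/ε = 5.67×10⁻⁸·(397)⁴/391 = 5.67×10⁻⁸·2.484×10¹⁰/391.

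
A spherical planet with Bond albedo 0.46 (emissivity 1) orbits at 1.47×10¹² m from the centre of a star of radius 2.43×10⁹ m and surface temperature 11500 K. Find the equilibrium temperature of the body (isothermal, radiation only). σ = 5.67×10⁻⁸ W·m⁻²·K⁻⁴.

The star's surface emits σT_*⁴; at distance d the flux is S = σT_*⁴(R_*/d)².
S = 5.67×10⁻⁸·(11500)⁴·(2.43×10⁹/1.47×10¹²)² = 2710 W/m².
For an isothermal sphere T⁴ = (1−a)S/(4σ) = 6.452×10⁹ K⁴.

T ≈ 283 K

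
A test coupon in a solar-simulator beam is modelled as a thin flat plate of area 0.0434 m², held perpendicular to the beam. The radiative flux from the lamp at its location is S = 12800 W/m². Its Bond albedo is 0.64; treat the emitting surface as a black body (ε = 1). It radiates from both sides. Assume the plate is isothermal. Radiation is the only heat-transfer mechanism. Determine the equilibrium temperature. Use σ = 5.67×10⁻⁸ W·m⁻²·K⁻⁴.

At equilibrium, absorbed power = emitted power.
Absorbing cross-section = A = 0.04340 m²; emitting surface = 2A = 0.08680 m² (ratio 2).
(1−a)S·A_cross = εσ·A_surf·T⁴  ⇒  T⁴ = (1−a)S/(2σ).
T⁴ = 0.360·12800/(2·5.67×10⁻⁸) = 4.063×10¹⁰ K⁴.
T = (4.063×10¹⁰)^(1/4).

T ≈ 449 K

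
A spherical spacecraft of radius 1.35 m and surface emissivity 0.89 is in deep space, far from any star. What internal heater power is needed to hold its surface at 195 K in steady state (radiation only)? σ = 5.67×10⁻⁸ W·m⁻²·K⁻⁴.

P ≈ 1670 W

P = εσ·4πr²·T⁴.
4πr² = 22.90 m²; T⁴ = 1.446×10⁹ K⁴.
P = 0.89·5.67×10⁻⁸·22.90·1.446×10⁹.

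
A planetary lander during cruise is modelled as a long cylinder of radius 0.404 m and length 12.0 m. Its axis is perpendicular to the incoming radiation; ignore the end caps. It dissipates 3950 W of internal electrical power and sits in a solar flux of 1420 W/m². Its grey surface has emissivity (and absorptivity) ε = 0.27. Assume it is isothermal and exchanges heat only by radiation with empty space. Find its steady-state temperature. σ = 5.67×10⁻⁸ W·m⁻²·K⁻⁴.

At steady state, absorbed solar power + internal power = radiated power.
Absorbed: α·S·A_cross = 0.27·1420·9.696 = 3717 W (cross-section 2rL).
Total input = 3717 + 3950 = 7667 W.
Radiated: εσ·A_surf·T⁴ with A_surf = 2πrL = 30.46 m².
T⁴ = 7667/(0.27·5.67×10⁻⁸·30.46) = 1.644×10¹⁰ K⁴.

T ≈ 358 K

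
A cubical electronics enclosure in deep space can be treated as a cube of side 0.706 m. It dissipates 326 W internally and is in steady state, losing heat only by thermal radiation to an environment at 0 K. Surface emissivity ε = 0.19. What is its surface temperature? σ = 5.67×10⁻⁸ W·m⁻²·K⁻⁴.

Steady state: internal power = radiated power, P = εσA T⁴.
Radiating area A = 6L² = 2.991 m².
T⁴ = P/(εσA) = 326/(0.19·5.67×10⁻⁸·2.991) = 1.012×10¹⁰ K⁴.
T = (1.012×10¹⁰)^(1/4).

T ≈ 317 K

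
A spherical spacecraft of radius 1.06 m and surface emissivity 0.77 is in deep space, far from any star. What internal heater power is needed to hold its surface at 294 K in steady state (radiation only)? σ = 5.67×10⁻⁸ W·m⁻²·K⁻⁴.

P ≈ 4610 W

P = εσ·4πr²·T⁴.
4πr² = 14.12 m²; T⁴ = 7.471×10⁹ K⁴.
P = 0.77·5.67×10⁻⁸·14.12·7.471×10⁹.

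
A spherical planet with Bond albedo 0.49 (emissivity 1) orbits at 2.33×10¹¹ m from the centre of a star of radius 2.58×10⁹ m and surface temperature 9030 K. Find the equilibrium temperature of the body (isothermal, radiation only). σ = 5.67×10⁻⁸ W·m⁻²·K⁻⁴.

The star's surface emits σT_*⁴; at distance d the flux is S = σT_*⁴(R_*/d)².
S = 5.67×10⁻⁸·(9030)⁴·(2.58×10⁹/2.33×10¹¹)² = 46220 W/m².
For an isothermal sphere T⁴ = (1−a)S/(4σ) = 1.039×10¹¹ K⁴.

T ≈ 568 K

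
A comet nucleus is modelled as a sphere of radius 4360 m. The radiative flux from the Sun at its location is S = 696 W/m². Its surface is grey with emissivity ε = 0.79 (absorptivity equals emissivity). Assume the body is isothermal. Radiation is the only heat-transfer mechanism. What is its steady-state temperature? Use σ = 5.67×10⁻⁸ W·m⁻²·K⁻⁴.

At equilibrium, absorbed power = emitted power.
Absorbing cross-section = πr² = 5.972×10⁷ m²; emitting surface = 4πr² = 2.389×10⁸ m² (ratio 4).
εS·A_cross = εσ·A_surf·T⁴  ⇒  T⁴ = S/(4σ)   (ε cancels).
T⁴ = 696/(4·5.67×10⁻⁸) = 3.069×10⁹ K⁴.
T = (3.069×10⁹)^(1/4).

T ≈ 235 K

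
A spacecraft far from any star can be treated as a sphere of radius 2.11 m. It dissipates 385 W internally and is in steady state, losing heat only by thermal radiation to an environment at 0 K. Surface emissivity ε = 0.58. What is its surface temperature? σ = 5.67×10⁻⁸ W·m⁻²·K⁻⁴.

Steady state: internal power = radiated power, P = εσA T⁴.
Radiating area A = 4πr² = 55.95 m².
T⁴ = P/(εσA) = 385/(0.58·5.67×10⁻⁸·55.95) = 2.093×10⁸ K⁴.
T = (2.093×10⁸)^(1/4).

T ≈ 120 K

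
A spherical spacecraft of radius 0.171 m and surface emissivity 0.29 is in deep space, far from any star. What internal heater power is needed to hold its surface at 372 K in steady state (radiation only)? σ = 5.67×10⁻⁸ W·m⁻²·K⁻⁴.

P ≈ 116 W

P = εσ·4πr²·T⁴.
4πr² = 0.3675 m²; T⁴ = 1.915×10¹⁰ K⁴.
P = 0.29·5.67×10⁻⁸·0.3675·1.915×10¹⁰.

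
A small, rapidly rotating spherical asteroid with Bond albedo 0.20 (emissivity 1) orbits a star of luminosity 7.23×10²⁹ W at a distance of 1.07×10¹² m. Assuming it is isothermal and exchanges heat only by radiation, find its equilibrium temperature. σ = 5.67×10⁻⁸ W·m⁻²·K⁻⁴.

First find the stellar flux at distance d: S = L/(4πd²) = 7.23×10²⁹/(4π·(1.07×10¹²)²) = 50250 W/m².
For an isothermal sphere, absorbed (1−a)S·πr² = emitted σ·4πr²·T⁴, so T⁴ = (1−a)S/(4σ).
T⁴ = 0.800·50250/(4·5.67×10⁻⁸) = 1.773×10¹¹ K⁴.

T ≈ 649 K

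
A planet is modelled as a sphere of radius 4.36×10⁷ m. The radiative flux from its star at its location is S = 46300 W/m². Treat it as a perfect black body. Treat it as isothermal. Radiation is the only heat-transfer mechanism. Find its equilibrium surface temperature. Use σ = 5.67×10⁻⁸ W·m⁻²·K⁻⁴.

At equilibrium, absorbed power = emitted power.
Absorbing cross-section = πr² = 5.972×10¹⁵ m²; emitting surface = 4πr² = 2.389×10¹⁶ m² (ratio 4).
S·A_cross = εσ·A_surf·T⁴  ⇒  T⁴ = S/(4σ).
T⁴ = 1.00·46300/(4·5.67×10⁻⁸) = 2.041×10¹¹ K⁴.
T = (2.041×10¹¹)^(1/4).

T ≈ 672 K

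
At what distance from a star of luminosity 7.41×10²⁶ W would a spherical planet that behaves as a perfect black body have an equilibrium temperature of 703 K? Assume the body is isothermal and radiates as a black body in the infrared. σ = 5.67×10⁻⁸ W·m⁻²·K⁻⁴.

d ≈ 3.26×10¹⁰ m

For an isothermal black-emitting sphere, (1−a)S·πr² = σ·4πr²·T⁴ ⇒ S = 4σT⁴/(1−a).
S = 4·5.67×10⁻⁸·(703)⁴/1.00 = 55390 W/m².
Flux falls as S = L/(4πd²), so d = √(L/(4πS)) = √(7.41×10²⁶/(4π·55390)).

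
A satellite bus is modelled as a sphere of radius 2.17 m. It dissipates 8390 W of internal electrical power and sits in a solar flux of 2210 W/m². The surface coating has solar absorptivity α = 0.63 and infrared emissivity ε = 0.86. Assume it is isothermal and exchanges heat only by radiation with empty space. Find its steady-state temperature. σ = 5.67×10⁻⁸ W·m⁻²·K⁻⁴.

At steady state, absorbed solar power + internal power = radiated power.
Absorbed: α·S·A_cross = 0.63·2210·14.79 = 20600 W (cross-section πr²).
Total input = 20600 + 8390 = 28990 W.
Radiated: εσ·A_surf·T⁴ with A_surf = 4πr² = 59.17 m².
T⁴ = 28990/(0.86·5.67×10⁻⁸·59.17) = 1.005×10¹⁰ K⁴.

T ≈ 317 K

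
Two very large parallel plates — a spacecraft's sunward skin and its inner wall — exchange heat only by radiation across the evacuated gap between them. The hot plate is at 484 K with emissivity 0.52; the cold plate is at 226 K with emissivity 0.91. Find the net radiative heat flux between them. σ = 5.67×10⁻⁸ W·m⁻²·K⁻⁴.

For two infinite grey parallel plates, q = σ(T₁⁴ − T₂⁴)/(1/ε₁ + 1/ε₂ − 1).
T₁⁴ − T₂⁴ = 5.488×10¹⁰ − 2.609×10⁹ = 5.227×10¹⁰ K⁴.
1/ε₁ + 1/ε₂ − 1 = 1.923 + 1.099 − 1 = 2.022.
q = 5.67×10⁻⁸ × 5.227×10¹⁰ / 2.022.

q ≈ 1470 W/m²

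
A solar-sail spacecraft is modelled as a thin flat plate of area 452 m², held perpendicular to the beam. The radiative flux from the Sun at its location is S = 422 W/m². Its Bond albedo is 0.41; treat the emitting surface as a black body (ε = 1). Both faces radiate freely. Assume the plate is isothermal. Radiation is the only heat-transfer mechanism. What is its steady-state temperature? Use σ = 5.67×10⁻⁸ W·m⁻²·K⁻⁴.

T ≈ 216 K

At equilibrium, absorbed power = emitted power.
Absorbing cross-section = A = 452.0 m²; emitting surface = 2A = 904.0 m² (ratio 2).
(1−a)S·A_cross = εσ·A_surf·T⁴  ⇒  T⁴ = (1−a)S/(2σ).
T⁴ = 0.590·422/(2·5.67×10⁻⁸) = 2.196×10⁹ K⁴.
T = (2.196×10⁹)^(1/4).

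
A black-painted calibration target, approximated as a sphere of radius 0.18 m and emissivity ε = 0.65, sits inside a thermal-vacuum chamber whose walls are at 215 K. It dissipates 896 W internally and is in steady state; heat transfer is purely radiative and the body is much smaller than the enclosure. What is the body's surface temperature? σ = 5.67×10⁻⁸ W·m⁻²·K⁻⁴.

For a small grey body in a large enclosure, net radiated power = εσA(T⁴ − T_w⁴).
Steady state: P = εσA(T⁴ − T_w⁴) with A = 4πr² = 0.4072 m².
T⁴ = P/(εσA) + T_w⁴ = 896/(0.65·5.67×10⁻⁸·0.4072) + (215)⁴
    = 5.971×10¹⁰ + 2.137×10⁹ = 6.185×10¹⁰ K⁴.

T ≈ 499 K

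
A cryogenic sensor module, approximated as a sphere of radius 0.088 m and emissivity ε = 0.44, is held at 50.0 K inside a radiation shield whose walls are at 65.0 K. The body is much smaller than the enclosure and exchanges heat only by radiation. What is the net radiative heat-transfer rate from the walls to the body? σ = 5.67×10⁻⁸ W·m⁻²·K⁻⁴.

P_net ≈ 0.0282 W

For a small grey body in a large enclosure: P_net = εσA(T_body⁴ − T_wall⁴).
A = 4πr² = 0.09731 m²; T_body⁴ − T_wall⁴ = 6.250×10⁶ − 1.785×10⁷ = -1.160×10⁷ K⁴.
|P_net| = 0.44·5.67×10⁻⁸·0.09731·1.160×10⁷.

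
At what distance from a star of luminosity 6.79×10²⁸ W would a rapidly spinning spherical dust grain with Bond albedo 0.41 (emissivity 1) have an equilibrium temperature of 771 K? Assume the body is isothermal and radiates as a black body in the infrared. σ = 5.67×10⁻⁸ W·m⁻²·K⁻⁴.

For an isothermal black-emitting sphere, (1−a)S·πr² = σ·4πr²·T⁴ ⇒ S = 4σT⁴/(1−a).
S = 4·5.67×10⁻⁸·(771)⁴/0.590 = 1.358×10⁵ W/m².
Flux falls as S = L/(4πd²), so d = √(L/(4πS)) = √(6.79×10²⁸/(4π·1.358×10⁵)).

d ≈ 1.99×10¹¹ m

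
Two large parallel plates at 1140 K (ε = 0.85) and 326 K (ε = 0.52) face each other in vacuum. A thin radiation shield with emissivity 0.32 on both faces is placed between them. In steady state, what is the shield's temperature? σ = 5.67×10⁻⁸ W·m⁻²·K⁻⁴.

In steady state the net flux on the hot side equals that on the cold side.
σ(T₁⁴−T_s⁴)/D₁ = σ(T_s⁴−T₂⁴)/D₂, with D₁ = 1/ε₁+1/ε_s−1 = 3.301, D₂ = 1/ε_s+1/ε₂−1 = 4.048.
Solve for T_s⁴: T_s⁴ = (D₂·T₁⁴ + D₁·T₂⁴)/(D₁+D₂) = 9.353×10¹¹ K⁴.

T_s ≈ 983 K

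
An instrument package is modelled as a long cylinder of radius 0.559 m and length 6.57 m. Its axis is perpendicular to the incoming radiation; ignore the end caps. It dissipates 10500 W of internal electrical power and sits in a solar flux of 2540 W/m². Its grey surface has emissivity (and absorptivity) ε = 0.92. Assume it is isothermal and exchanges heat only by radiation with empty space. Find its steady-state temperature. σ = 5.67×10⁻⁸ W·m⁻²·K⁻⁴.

At steady state, absorbed solar power + internal power = radiated power.
Absorbed: α·S·A_cross = 0.92·2540·7.345 = 17160 W (cross-section 2rL).
Total input = 17160 + 10500 = 27660 W.
Radiated: εσ·A_surf·T⁴ with A_surf = 2πrL = 23.08 m².
T⁴ = 27660/(0.92·5.67×10⁻⁸·23.08) = 2.298×10¹⁰ K⁴.

T ≈ 389 K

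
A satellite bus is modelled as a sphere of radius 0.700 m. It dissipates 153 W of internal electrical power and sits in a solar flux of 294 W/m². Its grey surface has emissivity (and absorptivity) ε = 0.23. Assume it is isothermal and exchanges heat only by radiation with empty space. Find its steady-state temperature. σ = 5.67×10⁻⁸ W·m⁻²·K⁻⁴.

At steady state, absorbed solar power + internal power = radiated power.
Absorbed: α·S·A_cross = 0.23·294·1.539 = 104.1 W (cross-section πr²).
Total input = 104.1 + 153 = 257.1 W.
Radiated: εσ·A_surf·T⁴ with A_surf = 4πr² = 6.158 m².
T⁴ = 257.1/(0.23·5.67×10⁻⁸·6.158) = 3.202×10⁹ K⁴.

T ≈ 238 K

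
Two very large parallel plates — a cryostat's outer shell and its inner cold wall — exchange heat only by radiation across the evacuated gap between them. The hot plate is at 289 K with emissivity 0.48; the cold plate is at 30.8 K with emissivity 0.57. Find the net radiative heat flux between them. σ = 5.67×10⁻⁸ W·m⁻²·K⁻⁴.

For two infinite grey parallel plates, q = σ(T₁⁴ − T₂⁴)/(1/ε₁ + 1/ε₂ − 1).
T₁⁴ − T₂⁴ = 6.976×10⁹ − 8.999×10⁵ = 6.975×10⁹ K⁴.
1/ε₁ + 1/ε₂ − 1 = 2.083 + 1.754 − 1 = 2.838.
q = 5.67×10⁻⁸ × 6.975×10⁹ / 2.838.

q ≈ 139 W/m²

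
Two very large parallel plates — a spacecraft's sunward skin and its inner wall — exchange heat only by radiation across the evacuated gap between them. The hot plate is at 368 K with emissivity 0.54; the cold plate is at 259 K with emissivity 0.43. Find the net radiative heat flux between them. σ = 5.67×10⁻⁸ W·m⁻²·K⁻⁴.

q ≈ 247 W/m²

For two infinite grey parallel plates, q = σ(T₁⁴ − T₂⁴)/(1/ε₁ + 1/ε₂ − 1).
T₁⁴ − T₂⁴ = 1.834×10¹⁰ − 4.500×10⁹ = 1.384×10¹⁰ K⁴.
1/ε₁ + 1/ε₂ − 1 = 1.852 + 2.326 − 1 = 3.177.
q = 5.67×10⁻⁸ × 1.384×10¹⁰ / 3.177.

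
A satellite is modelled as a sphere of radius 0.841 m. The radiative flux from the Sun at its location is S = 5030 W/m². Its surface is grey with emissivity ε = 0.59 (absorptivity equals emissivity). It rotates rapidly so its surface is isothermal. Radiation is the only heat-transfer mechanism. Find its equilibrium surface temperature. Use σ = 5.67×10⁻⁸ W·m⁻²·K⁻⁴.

T ≈ 386 K

At equilibrium, absorbed power = emitted power.
Absorbing cross-section = πr² = 2.222 m²; emitting surface = 4πr² = 8.888 m² (ratio 4).
εS·A_cross = εσ·A_surf·T⁴  ⇒  T⁴ = S/(4σ)   (ε cancels).
T⁴ = 5030/(4·5.67×10⁻⁸) = 2.218×10¹⁰ K⁴.
T = (2.218×10¹⁰)^(1/4).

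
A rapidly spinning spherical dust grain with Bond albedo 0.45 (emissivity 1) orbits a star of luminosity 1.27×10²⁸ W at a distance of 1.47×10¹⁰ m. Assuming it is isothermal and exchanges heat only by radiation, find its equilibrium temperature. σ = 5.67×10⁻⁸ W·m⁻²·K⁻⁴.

T ≈ 1840 K

First find the stellar flux at distance d: S = L/(4πd²) = 1.27×10²⁸/(4π·(1.47×10¹⁰)²) = 4.677×10⁶ W/m².
For an isothermal sphere, absorbed (1−a)S·πr² = emitted σ·4πr²·T⁴, so T⁴ = (1−a)S/(4σ).
T⁴ = 0.550·4.677×10⁶/(4·5.67×10⁻⁸) = 1.134×10¹³ K⁴.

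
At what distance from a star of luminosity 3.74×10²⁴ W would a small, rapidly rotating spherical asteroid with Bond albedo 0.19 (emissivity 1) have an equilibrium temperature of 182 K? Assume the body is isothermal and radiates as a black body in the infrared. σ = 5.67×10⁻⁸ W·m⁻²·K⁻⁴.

d ≈ 3.11×10¹⁰ m

For an isothermal black-emitting sphere, (1−a)S·πr² = σ·4πr²·T⁴ ⇒ S = 4σT⁴/(1−a).
S = 4·5.67×10⁻⁸·(182)⁴/0.810 = 307.2 W/m².
Flux falls as S = L/(4πd²), so d = √(L/(4πS)) = √(3.74×10²⁴/(4π·307.2)).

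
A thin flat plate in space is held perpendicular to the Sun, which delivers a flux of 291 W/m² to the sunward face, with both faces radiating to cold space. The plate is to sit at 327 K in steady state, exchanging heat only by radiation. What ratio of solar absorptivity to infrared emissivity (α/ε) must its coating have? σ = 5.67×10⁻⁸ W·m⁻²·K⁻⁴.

α/ε ≈ 4.46

Balance: αS·A = εσ·2A·T⁴ ⇒ α/ε = 2σT⁴/S.
α/ε = 2·5.67×10⁻⁸·(327)⁴/291 = 2·5.67×10⁻⁸·1.143×10¹⁰/291.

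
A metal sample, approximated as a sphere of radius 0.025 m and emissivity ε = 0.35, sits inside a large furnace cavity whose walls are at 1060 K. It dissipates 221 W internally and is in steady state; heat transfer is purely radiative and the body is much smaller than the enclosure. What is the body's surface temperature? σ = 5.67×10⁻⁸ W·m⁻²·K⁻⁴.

For a small grey body in a large enclosure, net radiated power = εσA(T⁴ − T_w⁴).
Steady state: P = εσA(T⁴ − T_w⁴) with A = 4πr² = 0.007854 m².
T⁴ = P/(εσA) + T_w⁴ = 221/(0.35·5.67×10⁻⁸·0.007854) + (1060)⁴
    = 1.418×10¹² + 1.262×10¹² = 2.680×10¹² K⁴.

T ≈ 1280 K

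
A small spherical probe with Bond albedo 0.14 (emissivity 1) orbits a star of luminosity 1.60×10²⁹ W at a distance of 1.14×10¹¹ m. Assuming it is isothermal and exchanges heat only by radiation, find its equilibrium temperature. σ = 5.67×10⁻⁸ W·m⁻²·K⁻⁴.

T ≈ 1390 K

First find the stellar flux at distance d: S = L/(4πd²) = 1.60×10²⁹/(4π·(1.14×10¹¹)²) = 9.797×10⁵ W/m².
For an isothermal sphere, absorbed (1−a)S·πr² = emitted σ·4πr²·T⁴, so T⁴ = (1−a)S/(4σ).
T⁴ = 0.860·9.797×10⁵/(4·5.67×10⁻⁸) = 3.715×10¹² K⁴.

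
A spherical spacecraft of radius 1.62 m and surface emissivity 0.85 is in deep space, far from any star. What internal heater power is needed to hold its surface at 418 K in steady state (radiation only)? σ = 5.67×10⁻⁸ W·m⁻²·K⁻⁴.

P = εσ·4πr²·T⁴.
4πr² = 32.98 m²; T⁴ = 3.053×10¹⁰ K⁴.
P = 0.85·5.67×10⁻⁸·32.98·3.053×10¹⁰.

P ≈ 48500 W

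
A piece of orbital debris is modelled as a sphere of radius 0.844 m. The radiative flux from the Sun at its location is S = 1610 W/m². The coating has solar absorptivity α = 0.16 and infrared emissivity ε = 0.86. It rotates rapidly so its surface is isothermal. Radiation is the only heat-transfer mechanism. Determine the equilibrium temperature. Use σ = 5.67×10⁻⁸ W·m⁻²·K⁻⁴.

At equilibrium, absorbed power = emitted power.
Absorbing cross-section = πr² = 2.238 m²; emitting surface = 4πr² = 8.951 m² (ratio 4).
αS·A_cross = εσ·A_surf·T⁴  ⇒  T⁴ = αS/(ε·4σ).
T⁴ = 0.160·1610/(0.86·4·5.67×10⁻⁸) = 1.321×10⁹ K⁴.
T = (1.321×10⁹)^(1/4).

T ≈ 191 K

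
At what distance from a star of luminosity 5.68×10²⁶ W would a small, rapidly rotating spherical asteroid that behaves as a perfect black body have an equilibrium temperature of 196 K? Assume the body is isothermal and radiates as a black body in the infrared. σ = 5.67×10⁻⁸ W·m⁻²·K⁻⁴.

For an isothermal black-emitting sphere, (1−a)S·πr² = σ·4πr²·T⁴ ⇒ S = 4σT⁴/(1−a).
S = 4·5.67×10⁻⁸·(196)⁴/1.00 = 334.7 W/m².
Flux falls as S = L/(4πd²), so d = √(L/(4πS)) = √(5.68×10²⁶/(4π·334.7)).

d ≈ 3.67×10¹¹ m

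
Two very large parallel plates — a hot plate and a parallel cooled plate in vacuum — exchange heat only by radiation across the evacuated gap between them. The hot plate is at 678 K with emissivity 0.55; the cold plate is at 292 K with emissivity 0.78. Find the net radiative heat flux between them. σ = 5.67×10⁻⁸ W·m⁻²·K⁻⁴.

q ≈ 5510 W/m²

For two infinite grey parallel plates, q = σ(T₁⁴ − T₂⁴)/(1/ε₁ + 1/ε₂ − 1).
T₁⁴ − T₂⁴ = 2.113×10¹¹ − 7.270×10⁹ = 2.040×10¹¹ K⁴.
1/ε₁ + 1/ε₂ − 1 = 1.818 + 1.282 − 1 = 2.100.
q = 5.67×10⁻⁸ × 2.040×10¹¹ / 2.100.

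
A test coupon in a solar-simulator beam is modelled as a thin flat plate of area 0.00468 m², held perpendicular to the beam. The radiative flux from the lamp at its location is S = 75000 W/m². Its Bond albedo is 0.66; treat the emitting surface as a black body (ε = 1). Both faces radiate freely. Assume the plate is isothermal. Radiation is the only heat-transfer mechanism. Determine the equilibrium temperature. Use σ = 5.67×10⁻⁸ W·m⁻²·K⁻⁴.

T ≈ 689 K

At equilibrium, absorbed power = emitted power.
Absorbing cross-section = A = 0.004680 m²; emitting surface = 2A = 0.009360 m² (ratio 2).
(1−a)S·A_cross = εσ·A_surf·T⁴  ⇒  T⁴ = (1−a)S/(2σ).
T⁴ = 0.340·75000/(2·5.67×10⁻⁸) = 2.249×10¹¹ K⁴.
T = (2.249×10¹¹)^(1/4).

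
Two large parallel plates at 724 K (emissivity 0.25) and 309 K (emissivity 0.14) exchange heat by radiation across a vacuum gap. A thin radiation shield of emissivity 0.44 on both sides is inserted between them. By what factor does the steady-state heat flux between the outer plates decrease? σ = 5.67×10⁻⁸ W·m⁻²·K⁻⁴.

factor ≈ 1.35

Without shield: q₀ = σΔ(T⁴)/(1/ε₁+1/ε₂−1) with denominator 10.14.
With shield the two gaps are in series; the resistances add: (1/ε₁+1/ε_s−1)+(1/ε_s+1/ε₂−1) = 5.273+8.416 = 13.69.
Heat-flux ratio q₀/q = 13.69/10.14.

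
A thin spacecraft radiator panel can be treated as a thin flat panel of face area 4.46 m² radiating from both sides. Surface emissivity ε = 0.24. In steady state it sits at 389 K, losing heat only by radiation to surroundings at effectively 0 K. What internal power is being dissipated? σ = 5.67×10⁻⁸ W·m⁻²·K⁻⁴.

P ≈ 2780 W

Steady state: P = εσA T⁴.
A = 2·4.46 = 8.920 m²; T⁴ = (389)⁴ = 2.290×10¹⁰ K⁴.
P = 0.24 × 5.67×10⁻⁸ × 8.920 × 2.290×10¹⁰.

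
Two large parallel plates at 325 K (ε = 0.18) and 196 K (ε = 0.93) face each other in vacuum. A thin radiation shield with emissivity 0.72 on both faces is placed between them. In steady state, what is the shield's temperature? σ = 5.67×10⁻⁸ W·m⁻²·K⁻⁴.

T_s ≈ 241 K

In steady state the net flux on the hot side equals that on the cold side.
σ(T₁⁴−T_s⁴)/D₁ = σ(T_s⁴−T₂⁴)/D₂, with D₁ = 1/ε₁+1/ε_s−1 = 5.944, D₂ = 1/ε_s+1/ε₂−1 = 1.464.
Solve for T_s⁴: T_s⁴ = (D₂·T₁⁴ + D₁·T₂⁴)/(D₁+D₂) = 3.389×10⁹ K⁴.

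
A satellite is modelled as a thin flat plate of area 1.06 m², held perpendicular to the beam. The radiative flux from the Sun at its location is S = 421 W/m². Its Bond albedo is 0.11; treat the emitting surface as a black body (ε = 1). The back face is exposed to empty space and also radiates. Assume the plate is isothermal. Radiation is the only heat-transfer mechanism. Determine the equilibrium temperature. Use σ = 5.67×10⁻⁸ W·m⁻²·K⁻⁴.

At equilibrium, absorbed power = emitted power.
Absorbing cross-section = A = 1.060 m²; emitting surface = 2A = 2.120 m² (ratio 2).
(1−a)S·A_cross = εσ·A_surf·T⁴  ⇒  T⁴ = (1−a)S/(2σ).
T⁴ = 0.890·421/(2·5.67×10⁻⁸) = 3.304×10⁹ K⁴.
T = (3.304×10⁹)^(1/4).

T ≈ 240 K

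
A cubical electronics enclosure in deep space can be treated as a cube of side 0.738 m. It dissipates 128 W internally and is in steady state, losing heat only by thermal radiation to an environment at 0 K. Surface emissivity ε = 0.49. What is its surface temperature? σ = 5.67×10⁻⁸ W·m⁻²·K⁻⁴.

T ≈ 194 K

Steady state: internal power = radiated power, P = εσA T⁴.
Radiating area A = 6L² = 3.268 m².
T⁴ = P/(εσA) = 128/(0.49·5.67×10⁻⁸·3.268) = 1.410×10⁹ K⁴.
T = (1.410×10⁹)^(1/4).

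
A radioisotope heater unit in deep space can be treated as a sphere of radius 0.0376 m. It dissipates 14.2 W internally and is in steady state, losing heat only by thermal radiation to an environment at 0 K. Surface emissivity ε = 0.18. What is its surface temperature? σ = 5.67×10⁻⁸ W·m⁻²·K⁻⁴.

Steady state: internal power = radiated power, P = εσA T⁴.
Radiating area A = 4πr² = 0.01777 m².
T⁴ = P/(εσA) = 14.2/(0.18·5.67×10⁻⁸·0.01777) = 7.832×10¹⁰ K⁴.
T = (7.832×10¹⁰)^(1/4).

T ≈ 529 K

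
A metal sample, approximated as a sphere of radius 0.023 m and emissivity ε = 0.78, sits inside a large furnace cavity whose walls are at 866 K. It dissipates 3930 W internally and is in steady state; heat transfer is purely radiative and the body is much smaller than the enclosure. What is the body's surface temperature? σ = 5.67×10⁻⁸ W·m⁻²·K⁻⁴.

For a small grey body in a large enclosure, net radiated power = εσA(T⁴ − T_w⁴).
Steady state: P = εσA(T⁴ − T_w⁴) with A = 4πr² = 0.006648 m².
T⁴ = P/(εσA) + T_w⁴ = 3930/(0.78·5.67×10⁻⁸·0.006648) + (866)⁴
    = 1.337×10¹³ + 5.624×10¹¹ = 1.393×10¹³ K⁴.

T ≈ 1930 K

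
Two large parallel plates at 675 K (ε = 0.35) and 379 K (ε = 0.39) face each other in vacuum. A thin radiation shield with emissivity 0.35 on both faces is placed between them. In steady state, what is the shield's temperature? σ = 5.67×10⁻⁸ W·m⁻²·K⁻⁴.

T_s ≈ 577 K

In steady state the net flux on the hot side equals that on the cold side.
σ(T₁⁴−T_s⁴)/D₁ = σ(T_s⁴−T₂⁴)/D₂, with D₁ = 1/ε₁+1/ε_s−1 = 4.714, D₂ = 1/ε_s+1/ε₂−1 = 4.421.
Solve for T_s⁴: T_s⁴ = (D₂·T₁⁴ + D₁·T₂⁴)/(D₁+D₂) = 1.111×10¹¹ K⁴.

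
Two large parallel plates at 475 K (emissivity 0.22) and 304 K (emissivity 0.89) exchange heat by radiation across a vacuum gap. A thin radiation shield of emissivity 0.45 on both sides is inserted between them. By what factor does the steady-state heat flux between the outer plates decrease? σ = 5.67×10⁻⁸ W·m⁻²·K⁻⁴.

factor ≈ 1.74

Without shield: q₀ = σΔ(T⁴)/(1/ε₁+1/ε₂−1) with denominator 4.669.
With shield the two gaps are in series; the resistances add: (1/ε₁+1/ε_s−1)+(1/ε_s+1/ε₂−1) = 5.768+2.346 = 8.113.
Heat-flux ratio q₀/q = 8.113/4.669.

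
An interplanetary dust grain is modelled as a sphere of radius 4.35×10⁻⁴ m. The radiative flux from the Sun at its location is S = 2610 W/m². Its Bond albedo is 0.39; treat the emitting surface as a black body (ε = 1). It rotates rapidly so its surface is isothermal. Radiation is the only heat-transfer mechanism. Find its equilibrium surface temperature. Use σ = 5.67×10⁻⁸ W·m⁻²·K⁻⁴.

At equilibrium, absorbed power = emitted power.
Absorbing cross-section = πr² = 5.945×10⁻⁷ m²; emitting surface = 4πr² = 2.378×10⁻⁶ m² (ratio 4).
(1−a)S·A_cross = εσ·A_surf·T⁴  ⇒  T⁴ = (1−a)S/(4σ).
T⁴ = 0.610·2610/(4·5.67×10⁻⁸) = 7.020×10⁹ K⁴.
T = (7.020×10⁹)^(1/4).

T ≈ 289 K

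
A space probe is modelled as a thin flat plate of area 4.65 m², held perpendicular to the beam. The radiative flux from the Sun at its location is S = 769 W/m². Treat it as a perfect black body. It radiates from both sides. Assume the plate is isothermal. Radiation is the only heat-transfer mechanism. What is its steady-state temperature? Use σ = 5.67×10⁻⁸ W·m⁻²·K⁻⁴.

At equilibrium, absorbed power = emitted power.
Absorbing cross-section = A = 4.650 m²; emitting surface = 2A = 9.300 m² (ratio 2).
S·A_cross = εσ·A_surf·T⁴  ⇒  T⁴ = S/(2σ).
T⁴ = 1.00·769/(2·5.67×10⁻⁸) = 6.781×10⁹ K⁴.
T = (6.781×10⁹)^(1/4).

T ≈ 287 K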